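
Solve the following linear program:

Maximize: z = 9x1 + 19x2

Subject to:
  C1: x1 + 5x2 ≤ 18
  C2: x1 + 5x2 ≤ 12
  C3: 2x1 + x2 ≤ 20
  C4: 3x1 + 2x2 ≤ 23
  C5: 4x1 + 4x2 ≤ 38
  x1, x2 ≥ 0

Evaluate the objective at each vertex of the feasible region:
  z(0, 0) = 0
  z(7.667, 0) = 69
  z(7, 1) = 82  ←
  z(0, 2.4) = 45.6
The maximum is at x1 = 7, x2 = 1.

x1 = 7, x2 = 1, z = 82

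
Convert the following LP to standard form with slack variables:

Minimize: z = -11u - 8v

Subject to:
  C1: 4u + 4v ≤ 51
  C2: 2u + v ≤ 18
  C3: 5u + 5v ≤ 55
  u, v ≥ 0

min z = -11u - 8v

s.t.
  4u + 4v + s1 = 51
  2u + v + s2 = 18
  5u + 5v + s3 = 55
  u, v, s1, s2, s3 ≥ 0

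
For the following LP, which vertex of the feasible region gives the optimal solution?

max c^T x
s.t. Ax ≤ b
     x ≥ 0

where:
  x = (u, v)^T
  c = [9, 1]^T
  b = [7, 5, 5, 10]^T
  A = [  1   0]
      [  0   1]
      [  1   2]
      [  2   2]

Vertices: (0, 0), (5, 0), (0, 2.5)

Evaluate the objective at each vertex of the feasible region:
  z(0, 0) = 0
  z(5, 0) = 45  ←
  z(0, 2.5) = 2.5
The maximum is at u = 5, v = 0.

(5, 0)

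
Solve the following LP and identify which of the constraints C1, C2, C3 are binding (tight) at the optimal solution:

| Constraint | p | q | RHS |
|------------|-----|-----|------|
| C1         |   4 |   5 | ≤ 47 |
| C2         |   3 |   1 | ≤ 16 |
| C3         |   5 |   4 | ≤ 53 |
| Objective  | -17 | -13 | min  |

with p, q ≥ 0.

At p = 3, q = 7, compute slack b - a·x for each constraint:
  C1: 47 − 47 = 0  (binding)
  C2: 16 − 16 = 0  (binding)
  C3: 53 − 43 = 10  (slack)

Optimal: p = 3, q = 7
Binding: C1, C2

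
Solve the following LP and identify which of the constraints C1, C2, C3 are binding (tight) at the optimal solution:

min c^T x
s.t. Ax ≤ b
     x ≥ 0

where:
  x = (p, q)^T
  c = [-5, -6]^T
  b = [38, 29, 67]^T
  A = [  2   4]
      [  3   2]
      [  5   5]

At p = 5, q = 7, compute slack b - a·x for each constraint:
  C1: 38 − 38 = 0  (binding)
  C2: 29 − 29 = 0  (binding)
  C3: 67 − 60 = 7  (slack)

Optimal: p = 5, q = 7
Binding: C1, C2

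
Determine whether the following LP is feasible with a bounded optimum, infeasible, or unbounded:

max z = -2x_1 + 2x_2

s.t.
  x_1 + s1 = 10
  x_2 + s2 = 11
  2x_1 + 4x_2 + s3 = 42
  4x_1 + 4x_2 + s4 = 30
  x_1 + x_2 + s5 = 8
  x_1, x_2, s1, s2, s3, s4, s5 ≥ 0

Feasible with a bounded optimal solution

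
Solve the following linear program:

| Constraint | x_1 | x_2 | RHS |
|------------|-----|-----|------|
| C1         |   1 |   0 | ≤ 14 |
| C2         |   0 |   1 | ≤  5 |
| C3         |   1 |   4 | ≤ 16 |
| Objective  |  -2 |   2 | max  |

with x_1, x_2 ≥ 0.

Evaluate the objective at each vertex of the feasible region:
  z(0, 0) = 0
  z(14, 0) = -28
  z(14, 0.5) = -27
  z(0, 4) = 8  ←
The maximum is at x_1 = 0, x_2 = 4.

x_1 = 0, x_2 = 4, z = 8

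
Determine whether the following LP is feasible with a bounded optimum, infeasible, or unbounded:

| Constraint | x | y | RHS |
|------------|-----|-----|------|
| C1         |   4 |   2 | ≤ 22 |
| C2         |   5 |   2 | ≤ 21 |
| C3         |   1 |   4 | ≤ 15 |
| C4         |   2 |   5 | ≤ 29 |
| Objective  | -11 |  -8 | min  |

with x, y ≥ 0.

Feasible with a bounded optimal solution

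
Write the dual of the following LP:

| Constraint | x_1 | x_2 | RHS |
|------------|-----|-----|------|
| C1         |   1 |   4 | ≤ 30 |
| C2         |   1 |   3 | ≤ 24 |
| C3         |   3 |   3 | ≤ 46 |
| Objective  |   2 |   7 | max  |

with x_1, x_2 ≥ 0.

Primal max cᵀx s.t. Ax ≤ b, x ≥ 0  →  Dual min bᵀy s.t. Aᵀy ≥ c, y ≥ 0.

Minimize: z = 30y1 + 24y2 + 46y3

Subject to:
  y1 + y2 + 3y3 ≥ 2
  4y1 + 3y2 + 3y3 ≥ 7
  y1, y2, y3 ≥ 0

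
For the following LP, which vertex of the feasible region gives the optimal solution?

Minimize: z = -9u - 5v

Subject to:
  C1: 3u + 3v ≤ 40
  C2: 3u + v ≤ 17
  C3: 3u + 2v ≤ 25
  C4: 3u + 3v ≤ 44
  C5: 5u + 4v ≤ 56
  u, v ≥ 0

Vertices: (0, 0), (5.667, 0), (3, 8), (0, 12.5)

Evaluate the objective at each vertex of the feasible region:
  z(0, 0) = 0
  z(5.667, 0) = -51
  z(3, 8) = -67  ←
  z(0, 12.5) = -62.5
The minimum is at u = 3, v = 8.

(3, 8)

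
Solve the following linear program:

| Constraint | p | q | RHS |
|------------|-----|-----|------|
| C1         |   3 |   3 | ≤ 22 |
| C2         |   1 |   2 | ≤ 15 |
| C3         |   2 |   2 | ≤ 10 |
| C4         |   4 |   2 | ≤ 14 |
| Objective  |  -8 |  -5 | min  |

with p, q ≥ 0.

Evaluate the objective at each vertex of the feasible region:
  z(0, 0) = 0
  z(3.5, 0) = -28
  z(2, 3) = -31  ←
  z(0, 5) = -25
The minimum is at p = 2, q = 3.

p = 2, q = 3, z = -31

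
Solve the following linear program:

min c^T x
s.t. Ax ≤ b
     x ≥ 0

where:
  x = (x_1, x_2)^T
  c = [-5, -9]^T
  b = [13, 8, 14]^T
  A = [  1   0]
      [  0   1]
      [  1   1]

Evaluate the objective at each vertex of the feasible region:
  z(0, 0) = 0
  z(13, 0) = -65
  z(13, 1) = -74
  z(6, 8) = -102  ←
  z(0, 8) = -72
The minimum is at x_1 = 6, x_2 = 8.

x_1 = 6, x_2 = 8, z = -102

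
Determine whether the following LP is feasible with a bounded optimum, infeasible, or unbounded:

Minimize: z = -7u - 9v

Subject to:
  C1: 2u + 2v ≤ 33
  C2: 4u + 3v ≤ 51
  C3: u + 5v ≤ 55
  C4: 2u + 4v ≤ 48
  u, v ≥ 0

Feasible with a bounded optimal solution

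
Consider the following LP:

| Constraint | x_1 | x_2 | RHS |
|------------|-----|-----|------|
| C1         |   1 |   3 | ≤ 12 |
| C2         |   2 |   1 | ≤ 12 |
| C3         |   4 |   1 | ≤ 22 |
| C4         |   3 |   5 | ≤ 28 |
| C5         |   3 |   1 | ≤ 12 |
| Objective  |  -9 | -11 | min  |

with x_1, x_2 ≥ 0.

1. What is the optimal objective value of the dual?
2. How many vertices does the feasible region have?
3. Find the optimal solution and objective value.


1. -60
2. 4
3. x_1 = 3, x_2 = 3, z = -60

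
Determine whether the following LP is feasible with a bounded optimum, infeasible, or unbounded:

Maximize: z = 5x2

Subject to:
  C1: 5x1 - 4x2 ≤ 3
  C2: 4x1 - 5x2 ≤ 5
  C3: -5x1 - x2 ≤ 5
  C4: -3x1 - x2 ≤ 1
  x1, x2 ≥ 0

Unbounded (objective can increase without bound)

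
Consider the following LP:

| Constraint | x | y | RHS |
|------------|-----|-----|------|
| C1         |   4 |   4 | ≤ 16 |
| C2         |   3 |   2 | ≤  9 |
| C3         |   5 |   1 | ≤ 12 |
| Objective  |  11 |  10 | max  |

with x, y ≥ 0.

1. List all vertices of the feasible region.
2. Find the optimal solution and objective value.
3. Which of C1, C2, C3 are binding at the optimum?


1. (0, 0), (2.4, 0), (2.143, 1.286), (1, 3), (0, 4)
2. x = 1, y = 3, z = 41
3. C1, C2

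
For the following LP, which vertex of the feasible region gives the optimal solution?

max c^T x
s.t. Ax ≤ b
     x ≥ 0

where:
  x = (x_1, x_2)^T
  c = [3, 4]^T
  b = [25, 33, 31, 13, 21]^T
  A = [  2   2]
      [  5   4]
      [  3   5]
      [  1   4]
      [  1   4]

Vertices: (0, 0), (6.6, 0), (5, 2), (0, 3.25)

Evaluate the objective at each vertex of the feasible region:
  z(0, 0) = 0
  z(6.6, 0) = 19.8
  z(5, 2) = 23  ←
  z(0, 3.25) = 13
The maximum is at x_1 = 5, x_2 = 2.

(5, 2)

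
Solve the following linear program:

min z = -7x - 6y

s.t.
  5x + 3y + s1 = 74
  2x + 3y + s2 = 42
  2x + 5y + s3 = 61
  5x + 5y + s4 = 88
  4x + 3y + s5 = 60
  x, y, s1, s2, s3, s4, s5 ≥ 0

Evaluate the objective at each vertex of the feasible region:
  z(0, 0) = 0
  z(14.8, 0) = -103.6
  z(14, 1.333) = -106
  z(9, 8) = -111  ←
  z(6.75, 9.5) = -104.2
  z(0, 12.2) = -73.2
The minimum is at x = 9, y = 8.

x = 9, y = 8, z = -111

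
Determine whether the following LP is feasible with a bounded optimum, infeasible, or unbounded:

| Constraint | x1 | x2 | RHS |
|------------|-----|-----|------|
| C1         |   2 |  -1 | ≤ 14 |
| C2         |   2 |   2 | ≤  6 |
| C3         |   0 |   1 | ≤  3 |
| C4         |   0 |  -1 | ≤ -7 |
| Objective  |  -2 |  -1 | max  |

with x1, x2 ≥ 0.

Infeasible (no feasible solution exists)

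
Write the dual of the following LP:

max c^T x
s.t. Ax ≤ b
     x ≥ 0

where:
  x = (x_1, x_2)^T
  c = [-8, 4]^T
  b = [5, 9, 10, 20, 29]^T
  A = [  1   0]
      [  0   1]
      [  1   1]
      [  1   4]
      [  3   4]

Primal max cᵀx s.t. Ax ≤ b, x ≥ 0  →  Dual min bᵀy s.t. Aᵀy ≥ c, y ≥ 0.

Minimize: z = 5y1 + 9y2 + 10y3 + 20y4 + 29y5

Subject to:
  y1 + y3 + y4 + 3y5 ≥ -8
  y2 + y3 + 4y4 + 4y5 ≥ 4
  y1, y2, y3, y4, y5 ≥ 0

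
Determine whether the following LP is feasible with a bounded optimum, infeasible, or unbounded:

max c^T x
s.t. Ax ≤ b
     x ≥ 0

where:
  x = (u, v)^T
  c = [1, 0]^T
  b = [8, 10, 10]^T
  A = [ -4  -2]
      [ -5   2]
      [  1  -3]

Unbounded (objective can increase without bound)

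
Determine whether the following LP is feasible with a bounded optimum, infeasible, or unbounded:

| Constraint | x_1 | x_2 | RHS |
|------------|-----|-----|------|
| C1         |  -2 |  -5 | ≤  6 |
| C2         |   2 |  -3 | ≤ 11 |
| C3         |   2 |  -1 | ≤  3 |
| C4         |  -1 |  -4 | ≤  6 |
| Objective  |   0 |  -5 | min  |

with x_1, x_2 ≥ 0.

Unbounded (objective can decrease without bound)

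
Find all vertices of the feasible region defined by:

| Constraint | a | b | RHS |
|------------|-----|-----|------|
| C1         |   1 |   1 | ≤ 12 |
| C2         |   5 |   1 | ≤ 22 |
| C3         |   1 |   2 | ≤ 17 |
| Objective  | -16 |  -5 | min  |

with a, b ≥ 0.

(0, 0), (4.4, 0), (3, 7), (0, 8.5)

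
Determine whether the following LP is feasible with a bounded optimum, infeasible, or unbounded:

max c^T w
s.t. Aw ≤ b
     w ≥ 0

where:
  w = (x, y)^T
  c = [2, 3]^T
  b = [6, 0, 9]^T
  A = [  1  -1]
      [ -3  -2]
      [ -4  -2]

Unbounded (objective can increase without bound)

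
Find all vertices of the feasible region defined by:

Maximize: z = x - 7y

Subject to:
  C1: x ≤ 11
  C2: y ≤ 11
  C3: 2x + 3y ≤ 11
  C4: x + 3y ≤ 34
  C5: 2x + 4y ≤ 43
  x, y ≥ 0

(0, 0), (5.5, 0), (0, 3.667)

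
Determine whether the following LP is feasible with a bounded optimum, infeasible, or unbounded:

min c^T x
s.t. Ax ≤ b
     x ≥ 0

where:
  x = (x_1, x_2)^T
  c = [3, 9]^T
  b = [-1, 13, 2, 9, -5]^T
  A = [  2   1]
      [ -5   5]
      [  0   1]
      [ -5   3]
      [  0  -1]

Infeasible (no feasible solution exists)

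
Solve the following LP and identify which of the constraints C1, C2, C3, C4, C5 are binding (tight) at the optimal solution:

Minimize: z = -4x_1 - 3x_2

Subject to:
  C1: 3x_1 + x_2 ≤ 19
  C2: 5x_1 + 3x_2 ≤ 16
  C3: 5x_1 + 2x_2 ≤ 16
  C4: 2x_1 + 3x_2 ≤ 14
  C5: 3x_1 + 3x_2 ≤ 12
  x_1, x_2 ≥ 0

At x_1 = 2, x_2 = 2, compute slack b - a·x for each constraint:
  C1: 19 − 8 = 11  (slack)
  C2: 16 − 16 = 0  (binding)
  C3: 16 − 14 = 2  (slack)
  C4: 14 − 10 = 4  (slack)
  C5: 12 − 12 = 0  (binding)

Optimal: x_1 = 2, x_2 = 2
Binding: C2, C5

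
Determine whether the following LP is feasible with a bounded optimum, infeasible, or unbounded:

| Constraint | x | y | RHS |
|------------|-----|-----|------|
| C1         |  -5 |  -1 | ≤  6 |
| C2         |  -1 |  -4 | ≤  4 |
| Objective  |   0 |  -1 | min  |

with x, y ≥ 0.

Unbounded (objective can decrease without bound)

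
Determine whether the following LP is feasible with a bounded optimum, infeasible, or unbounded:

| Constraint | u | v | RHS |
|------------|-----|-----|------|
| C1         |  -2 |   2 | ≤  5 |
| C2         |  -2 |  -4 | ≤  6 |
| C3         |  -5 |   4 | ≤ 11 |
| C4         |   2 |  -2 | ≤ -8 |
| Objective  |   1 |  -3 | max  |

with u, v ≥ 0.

Infeasible (no feasible solution exists)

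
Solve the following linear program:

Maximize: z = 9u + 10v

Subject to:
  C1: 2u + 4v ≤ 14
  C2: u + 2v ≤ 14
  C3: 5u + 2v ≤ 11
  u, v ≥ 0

Evaluate the objective at each vertex of the feasible region:
  z(0, 0) = 0
  z(2.2, 0) = 19.8
  z(1, 3) = 39  ←
  z(0, 3.5) = 35
The maximum is at u = 1, v = 3.

u = 1, v = 3, z = 39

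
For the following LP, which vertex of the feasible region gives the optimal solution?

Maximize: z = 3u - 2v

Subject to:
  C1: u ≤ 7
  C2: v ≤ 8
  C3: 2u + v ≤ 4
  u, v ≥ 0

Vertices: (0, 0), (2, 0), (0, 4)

Evaluate the objective at each vertex of the feasible region:
  z(0, 0) = 0
  z(2, 0) = 6  ←
  z(0, 4) = -8
The maximum is at u = 2, v = 0.

(2, 0)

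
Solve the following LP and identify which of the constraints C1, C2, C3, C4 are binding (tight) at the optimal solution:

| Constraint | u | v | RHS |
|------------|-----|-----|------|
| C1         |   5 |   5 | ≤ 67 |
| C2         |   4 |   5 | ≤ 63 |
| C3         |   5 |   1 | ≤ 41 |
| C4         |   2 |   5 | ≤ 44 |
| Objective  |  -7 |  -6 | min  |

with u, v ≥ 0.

At u = 7, v = 6, compute slack b - a·x for each constraint:
  C1: 67 − 65 = 2  (slack)
  C2: 63 − 58 = 5  (slack)
  C3: 41 − 41 = 0  (binding)
  C4: 44 − 44 = 0  (binding)

Optimal: u = 7, v = 6
Binding: C3, C4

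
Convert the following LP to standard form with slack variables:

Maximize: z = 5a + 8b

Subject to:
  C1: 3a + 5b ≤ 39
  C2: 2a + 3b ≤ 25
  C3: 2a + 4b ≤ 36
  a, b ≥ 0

max z = 5a + 8b

s.t.
  3a + 5b + s1 = 39
  2a + 3b + s2 = 25
  2a + 4b + s3 = 36
  a, b, s1, s2, s3 ≥ 0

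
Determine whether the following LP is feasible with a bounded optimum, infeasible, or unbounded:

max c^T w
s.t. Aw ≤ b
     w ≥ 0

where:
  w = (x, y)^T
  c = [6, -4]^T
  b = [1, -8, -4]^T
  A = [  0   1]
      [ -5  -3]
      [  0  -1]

Infeasible (no feasible solution exists)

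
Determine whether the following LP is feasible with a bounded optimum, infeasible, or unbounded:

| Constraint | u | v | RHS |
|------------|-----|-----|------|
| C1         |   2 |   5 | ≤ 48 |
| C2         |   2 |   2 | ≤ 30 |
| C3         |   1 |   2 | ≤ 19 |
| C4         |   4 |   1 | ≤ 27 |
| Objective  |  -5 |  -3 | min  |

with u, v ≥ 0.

Feasible with a bounded optimal solution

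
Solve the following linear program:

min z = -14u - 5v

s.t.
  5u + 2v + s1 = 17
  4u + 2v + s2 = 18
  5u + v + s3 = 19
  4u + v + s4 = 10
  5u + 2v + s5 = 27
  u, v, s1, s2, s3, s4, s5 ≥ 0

Evaluate the objective at each vertex of the feasible region:
  z(0, 0) = 0
  z(2.5, 0) = -35
  z(1, 6) = -44  ←
  z(0, 8.5) = -42.5
The minimum is at u = 1, v = 6.

u = 1, v = 6, z = -44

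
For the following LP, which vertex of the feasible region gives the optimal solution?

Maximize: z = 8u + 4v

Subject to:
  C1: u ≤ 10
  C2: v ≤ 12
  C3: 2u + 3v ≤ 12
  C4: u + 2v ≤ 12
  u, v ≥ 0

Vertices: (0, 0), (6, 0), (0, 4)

Evaluate the objective at each vertex of the feasible region:
  z(0, 0) = 0
  z(6, 0) = 48  ←
  z(0, 4) = 16
The maximum is at u = 6, v = 0.

(6, 0)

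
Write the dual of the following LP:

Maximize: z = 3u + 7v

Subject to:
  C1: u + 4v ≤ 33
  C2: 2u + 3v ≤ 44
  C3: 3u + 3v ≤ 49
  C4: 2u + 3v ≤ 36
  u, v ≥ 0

Primal max cᵀx s.t. Ax ≤ b, x ≥ 0  →  Dual min bᵀy s.t. Aᵀy ≥ c, y ≥ 0.

Minimize: z = 33y1 + 44y2 + 49y3 + 36y4

Subject to:
  y1 + 2y2 + 3y3 + 2y4 ≥ 3
  4y1 + 3y2 + 3y3 + 3y4 ≥ 7
  y1, y2, y3, y4 ≥ 0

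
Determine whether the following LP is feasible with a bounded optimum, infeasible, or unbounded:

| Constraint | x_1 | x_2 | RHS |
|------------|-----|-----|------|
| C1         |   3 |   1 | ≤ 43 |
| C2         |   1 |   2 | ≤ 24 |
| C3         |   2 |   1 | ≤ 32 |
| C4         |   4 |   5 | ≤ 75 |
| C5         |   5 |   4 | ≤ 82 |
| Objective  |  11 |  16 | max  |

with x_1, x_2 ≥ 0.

Feasible with a bounded optimal solution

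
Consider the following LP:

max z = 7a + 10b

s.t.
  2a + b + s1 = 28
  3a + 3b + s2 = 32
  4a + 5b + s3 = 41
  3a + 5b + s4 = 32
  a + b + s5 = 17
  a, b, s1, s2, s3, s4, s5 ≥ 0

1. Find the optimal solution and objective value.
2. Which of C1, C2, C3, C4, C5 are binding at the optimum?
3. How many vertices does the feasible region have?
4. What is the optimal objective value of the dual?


1. a = 9, b = 1, z = 73
2. C3, C4
3. 4
4. 73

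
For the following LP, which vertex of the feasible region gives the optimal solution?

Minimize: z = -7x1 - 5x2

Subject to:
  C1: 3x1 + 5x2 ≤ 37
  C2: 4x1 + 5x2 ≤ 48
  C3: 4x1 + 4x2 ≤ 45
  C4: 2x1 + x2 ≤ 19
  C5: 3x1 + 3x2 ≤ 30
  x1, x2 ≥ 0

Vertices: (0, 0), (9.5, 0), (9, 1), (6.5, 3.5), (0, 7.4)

Evaluate the objective at each vertex of the feasible region:
  z(0, 0) = 0
  z(9.5, 0) = -66.5
  z(9, 1) = -68  ←
  z(6.5, 3.5) = -63
  z(0, 7.4) = -37
The minimum is at x1 = 9, x2 = 1.

(9, 1)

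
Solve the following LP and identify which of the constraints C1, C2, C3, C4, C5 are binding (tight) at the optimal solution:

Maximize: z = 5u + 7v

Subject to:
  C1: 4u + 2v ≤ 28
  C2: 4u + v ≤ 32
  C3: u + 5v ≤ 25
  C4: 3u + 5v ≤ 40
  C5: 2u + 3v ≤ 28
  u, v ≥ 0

At u = 5, v = 4, compute slack b - a·x for each constraint:
  C1: 28 − 28 = 0  (binding)
  C2: 32 − 24 = 8  (slack)
  C3: 25 − 25 = 0  (binding)
  C4: 40 − 35 = 5  (slack)
  C5: 28 − 22 = 6  (slack)

Optimal: u = 5, v = 4
Binding: C1, C3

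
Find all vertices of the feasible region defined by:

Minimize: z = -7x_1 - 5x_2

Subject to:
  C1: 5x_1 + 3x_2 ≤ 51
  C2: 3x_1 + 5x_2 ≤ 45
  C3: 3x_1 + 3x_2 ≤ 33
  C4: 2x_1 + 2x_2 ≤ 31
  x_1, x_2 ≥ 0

(0, 0), (10.2, 0), (9, 2), (5, 6), (0, 9)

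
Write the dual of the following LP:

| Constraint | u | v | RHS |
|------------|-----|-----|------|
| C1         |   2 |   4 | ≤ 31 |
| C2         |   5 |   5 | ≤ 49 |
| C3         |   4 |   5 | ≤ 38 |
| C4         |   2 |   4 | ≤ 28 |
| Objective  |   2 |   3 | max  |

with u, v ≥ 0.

Primal max cᵀx s.t. Ax ≤ b, x ≥ 0  →  Dual min bᵀy s.t. Aᵀy ≥ c, y ≥ 0.

Minimize: z = 31y1 + 49y2 + 38y3 + 28y4

Subject to:
  2y1 + 5y2 + 4y3 + 2y4 ≥ 2
  4y1 + 5y2 + 5y3 + 4y4 ≥ 3
  y1, y2, y3, y4 ≥ 0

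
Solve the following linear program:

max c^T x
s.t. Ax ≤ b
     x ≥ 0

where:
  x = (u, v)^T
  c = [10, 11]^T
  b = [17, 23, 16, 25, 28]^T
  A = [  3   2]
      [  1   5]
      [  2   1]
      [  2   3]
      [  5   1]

Evaluate the objective at each vertex of the feasible region:
  z(0, 0) = 0
  z(5.6, 0) = 56
  z(5.571, 0.1429) = 57.29
  z(3, 4) = 74  ←
  z(0, 4.6) = 50.6
The maximum is at u = 3, v = 4.

u = 3, v = 4, z = 74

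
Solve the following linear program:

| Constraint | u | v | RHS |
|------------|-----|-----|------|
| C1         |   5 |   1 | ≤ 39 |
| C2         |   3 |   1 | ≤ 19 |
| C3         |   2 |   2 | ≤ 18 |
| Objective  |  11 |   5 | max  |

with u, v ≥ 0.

Evaluate the objective at each vertex of the feasible region:
  z(0, 0) = 0
  z(6.333, 0) = 69.67
  z(5, 4) = 75  ←
  z(0, 9) = 45
The maximum is at u = 5, v = 4.

u = 5, v = 4, z = 75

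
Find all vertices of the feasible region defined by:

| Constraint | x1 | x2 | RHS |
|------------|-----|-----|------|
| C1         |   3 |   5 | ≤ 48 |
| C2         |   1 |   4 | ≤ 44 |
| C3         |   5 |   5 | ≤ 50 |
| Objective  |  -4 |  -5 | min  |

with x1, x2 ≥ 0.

(0, 0), (10, 0), (1, 9), (0, 9.6)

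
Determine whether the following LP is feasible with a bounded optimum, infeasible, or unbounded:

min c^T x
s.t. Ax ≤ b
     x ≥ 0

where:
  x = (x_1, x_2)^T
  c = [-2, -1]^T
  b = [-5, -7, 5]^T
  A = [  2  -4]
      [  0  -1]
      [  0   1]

Infeasible (no feasible solution exists)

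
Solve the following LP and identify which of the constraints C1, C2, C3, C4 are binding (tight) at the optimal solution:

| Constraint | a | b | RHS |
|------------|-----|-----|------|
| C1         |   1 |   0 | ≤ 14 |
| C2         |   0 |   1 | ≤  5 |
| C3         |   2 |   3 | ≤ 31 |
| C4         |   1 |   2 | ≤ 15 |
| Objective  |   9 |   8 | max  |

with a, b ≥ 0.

At a = 14, b = 0.5, compute slack b - a·x for each constraint:
  C1: 14 − 14 = 0  (binding)
  C2: 5 − 0.5 = 4.5  (slack)
  C3: 31 − 29.5 = 1.5  (slack)
  C4: 15 − 15 = 0  (binding)

Optimal: a = 14, b = 0.5
Binding: C1, C4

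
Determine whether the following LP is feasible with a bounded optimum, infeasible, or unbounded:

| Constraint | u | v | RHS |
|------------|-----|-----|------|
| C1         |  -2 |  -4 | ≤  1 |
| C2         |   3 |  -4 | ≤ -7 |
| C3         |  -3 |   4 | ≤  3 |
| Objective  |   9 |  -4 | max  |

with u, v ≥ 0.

Infeasible (no feasible solution exists)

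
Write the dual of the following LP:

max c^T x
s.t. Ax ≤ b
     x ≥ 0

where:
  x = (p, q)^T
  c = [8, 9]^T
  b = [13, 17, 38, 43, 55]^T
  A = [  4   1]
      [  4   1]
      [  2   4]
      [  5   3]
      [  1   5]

Primal max cᵀx s.t. Ax ≤ b, x ≥ 0  →  Dual min bᵀy s.t. Aᵀy ≥ c, y ≥ 0.

Minimize: z = 13y1 + 17y2 + 38y3 + 43y4 + 55y5

Subject to:
  4y1 + 4y2 + 2y3 + 5y4 + y5 ≥ 8
  y1 + y2 + 4y3 + 3y4 + 5y5 ≥ 9
  y1, y2, y3, y4, y5 ≥ 0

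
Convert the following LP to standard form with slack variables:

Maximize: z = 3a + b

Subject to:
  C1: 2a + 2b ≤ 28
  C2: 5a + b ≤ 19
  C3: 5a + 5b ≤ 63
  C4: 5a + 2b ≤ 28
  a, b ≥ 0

max z = 3a + b

s.t.
  2a + 2b + s1 = 28
  5a + b + s2 = 19
  5a + 5b + s3 = 63
  5a + 2b + s4 = 28
  a, b, s1, s2, s3, s4 ≥ 0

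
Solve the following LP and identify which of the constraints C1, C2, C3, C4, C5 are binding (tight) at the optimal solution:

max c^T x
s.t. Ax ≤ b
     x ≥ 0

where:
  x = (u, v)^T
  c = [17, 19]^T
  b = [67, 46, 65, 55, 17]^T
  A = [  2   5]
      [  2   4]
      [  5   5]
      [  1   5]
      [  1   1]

At u = 3, v = 10, compute slack b - a·x for each constraint:
  C1: 67 − 56 = 11  (slack)
  C2: 46 − 46 = 0  (binding)
  C3: 65 − 65 = 0  (binding)
  C4: 55 − 53 = 2  (slack)
  C5: 17 − 13 = 4  (slack)

Optimal: u = 3, v = 10
Binding: C2, C3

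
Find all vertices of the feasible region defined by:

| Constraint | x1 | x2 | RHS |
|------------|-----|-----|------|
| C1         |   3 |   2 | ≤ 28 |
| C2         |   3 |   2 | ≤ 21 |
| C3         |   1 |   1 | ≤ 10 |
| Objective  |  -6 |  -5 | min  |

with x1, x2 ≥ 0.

(0, 0), (7, 0), (1, 9), (0, 10)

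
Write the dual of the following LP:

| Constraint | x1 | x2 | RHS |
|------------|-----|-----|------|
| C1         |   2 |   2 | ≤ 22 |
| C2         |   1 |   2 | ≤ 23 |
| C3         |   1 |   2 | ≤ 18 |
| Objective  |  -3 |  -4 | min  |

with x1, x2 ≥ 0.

Primal min cᵀx s.t. Ax ≤ b, x ≥ 0  →  Dual max −bᵀy s.t. Aᵀy ≥ −c, y ≥ 0.

Maximize: z = -22y1 - 23y2 - 18y3

Subject to:
  2y1 + y2 + y3 ≥ 3
  2y1 + 2y2 + 2y3 ≥ 4
  y1, y2, y3 ≥ 0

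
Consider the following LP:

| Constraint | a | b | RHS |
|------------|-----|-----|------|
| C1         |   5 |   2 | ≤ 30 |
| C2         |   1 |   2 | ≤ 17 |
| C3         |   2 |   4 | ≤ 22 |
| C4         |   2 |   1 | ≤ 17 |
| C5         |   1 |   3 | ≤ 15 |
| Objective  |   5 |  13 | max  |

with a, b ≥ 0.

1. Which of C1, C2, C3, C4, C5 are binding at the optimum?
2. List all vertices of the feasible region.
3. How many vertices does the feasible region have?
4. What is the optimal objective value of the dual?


1. C3, C5
2. (0, 0), (6, 0), (4.75, 3.125), (3, 4), (0, 5)
3. 5
4. 67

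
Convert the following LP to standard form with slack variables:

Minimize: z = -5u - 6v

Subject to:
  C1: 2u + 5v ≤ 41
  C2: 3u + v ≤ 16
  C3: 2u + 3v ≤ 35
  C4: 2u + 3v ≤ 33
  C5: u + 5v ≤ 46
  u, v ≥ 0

min z = -5u - 6v

s.t.
  2u + 5v + s1 = 41
  3u + v + s2 = 16
  2u + 3v + s3 = 35
  2u + 3v + s4 = 33
  u + 5v + s5 = 46
  u, v, s1, s2, s3, s4, s5 ≥ 0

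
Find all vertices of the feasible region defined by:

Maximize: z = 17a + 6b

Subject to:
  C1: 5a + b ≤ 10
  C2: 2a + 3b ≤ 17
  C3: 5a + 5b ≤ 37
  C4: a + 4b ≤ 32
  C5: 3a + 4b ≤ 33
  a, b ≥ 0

(0, 0), (2, 0), (1, 5), (0, 5.667)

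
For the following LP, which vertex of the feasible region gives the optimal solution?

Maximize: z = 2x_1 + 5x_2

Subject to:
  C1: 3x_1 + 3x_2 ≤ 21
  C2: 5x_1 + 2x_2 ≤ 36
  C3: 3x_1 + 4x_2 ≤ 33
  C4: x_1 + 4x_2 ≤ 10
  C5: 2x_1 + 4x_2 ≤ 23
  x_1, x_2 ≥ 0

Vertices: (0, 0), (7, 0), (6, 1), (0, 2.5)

Evaluate the objective at each vertex of the feasible region:
  z(0, 0) = 0
  z(7, 0) = 14
  z(6, 1) = 17  ←
  z(0, 2.5) = 12.5
The maximum is at x_1 = 6, x_2 = 1.

(6, 1)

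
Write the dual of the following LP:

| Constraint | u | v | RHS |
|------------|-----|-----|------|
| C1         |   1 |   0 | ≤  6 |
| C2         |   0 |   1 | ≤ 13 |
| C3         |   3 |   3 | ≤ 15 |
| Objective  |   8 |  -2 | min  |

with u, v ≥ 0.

Primal min cᵀx s.t. Ax ≤ b, x ≥ 0  →  Dual max −bᵀy s.t. Aᵀy ≥ −c, y ≥ 0.

Maximize: z = -6y1 - 13y2 - 15y3

Subject to:
  y1 + 3y3 ≥ -8
  y2 + 3y3 ≥ 2
  y1, y2, y3 ≥ 0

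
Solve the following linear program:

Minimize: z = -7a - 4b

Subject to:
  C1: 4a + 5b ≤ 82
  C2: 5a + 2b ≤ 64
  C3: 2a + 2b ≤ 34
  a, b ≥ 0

Evaluate the objective at each vertex of the feasible region:
  z(0, 0) = 0
  z(12.8, 0) = -89.6
  z(10, 7) = -98  ←
  z(3, 14) = -77
  z(0, 16.4) = -65.6
The minimum is at a = 10, b = 7.

a = 10, b = 7, z = -98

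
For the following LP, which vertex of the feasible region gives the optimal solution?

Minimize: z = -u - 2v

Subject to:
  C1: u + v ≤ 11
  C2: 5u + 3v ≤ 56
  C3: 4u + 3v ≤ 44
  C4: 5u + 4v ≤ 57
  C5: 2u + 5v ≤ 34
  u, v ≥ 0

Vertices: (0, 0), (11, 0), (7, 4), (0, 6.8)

Evaluate the objective at each vertex of the feasible region:
  z(0, 0) = 0
  z(11, 0) = -11
  z(7, 4) = -15  ←
  z(0, 6.8) = -13.6
The minimum is at u = 7, v = 4.

(7, 4)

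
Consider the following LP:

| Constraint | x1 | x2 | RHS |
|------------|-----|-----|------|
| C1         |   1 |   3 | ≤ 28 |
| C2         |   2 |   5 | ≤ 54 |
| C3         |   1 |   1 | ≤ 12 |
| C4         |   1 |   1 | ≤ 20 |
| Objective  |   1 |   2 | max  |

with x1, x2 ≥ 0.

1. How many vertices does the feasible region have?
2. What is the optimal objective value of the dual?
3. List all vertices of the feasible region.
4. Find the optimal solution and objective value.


1. 4
2. 20
3. (0, 0), (12, 0), (4, 8), (0, 9.333)
4. x1 = 4, x2 = 8, z = 20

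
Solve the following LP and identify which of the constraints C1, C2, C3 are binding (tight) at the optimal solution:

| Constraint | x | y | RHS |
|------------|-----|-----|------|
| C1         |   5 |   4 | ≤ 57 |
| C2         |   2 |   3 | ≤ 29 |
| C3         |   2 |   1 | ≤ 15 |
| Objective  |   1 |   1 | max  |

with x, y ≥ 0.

At x = 4, y = 7, compute slack b - a·x for each constraint:
  C1: 57 − 48 = 9  (slack)
  C2: 29 − 29 = 0  (binding)
  C3: 15 − 15 = 0  (binding)

Optimal: x = 4, y = 7
Binding: C2, C3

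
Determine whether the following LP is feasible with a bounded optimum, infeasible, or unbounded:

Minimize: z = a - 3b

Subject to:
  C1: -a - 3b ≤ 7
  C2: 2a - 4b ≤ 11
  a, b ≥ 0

Unbounded (objective can decrease without bound)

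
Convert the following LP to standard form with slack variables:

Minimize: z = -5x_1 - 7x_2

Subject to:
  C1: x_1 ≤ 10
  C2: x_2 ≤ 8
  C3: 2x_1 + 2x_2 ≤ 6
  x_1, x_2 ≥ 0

min z = -5x_1 - 7x_2

s.t.
  x_1 + s1 = 10
  x_2 + s2 = 8
  2x_1 + 2x_2 + s3 = 6
  x_1, x_2, s1, s2, s3 ≥ 0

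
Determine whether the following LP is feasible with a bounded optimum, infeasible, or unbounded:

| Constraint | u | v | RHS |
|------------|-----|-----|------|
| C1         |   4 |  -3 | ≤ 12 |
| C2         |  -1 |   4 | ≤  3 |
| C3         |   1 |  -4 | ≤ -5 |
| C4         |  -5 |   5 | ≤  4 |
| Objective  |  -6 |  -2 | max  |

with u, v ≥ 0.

Infeasible (no feasible solution exists)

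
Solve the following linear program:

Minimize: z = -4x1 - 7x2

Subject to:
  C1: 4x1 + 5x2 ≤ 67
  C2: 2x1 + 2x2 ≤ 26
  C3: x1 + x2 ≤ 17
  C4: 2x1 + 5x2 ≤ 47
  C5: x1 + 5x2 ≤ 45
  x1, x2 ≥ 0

Evaluate the objective at each vertex of the feasible region:
  z(0, 0) = 0
  z(13, 0) = -52
  z(6, 7) = -73  ←
  z(2, 8.6) = -68.2
  z(0, 9) = -63
The minimum is at x1 = 6, x2 = 7.

x1 = 6, x2 = 7, z = -73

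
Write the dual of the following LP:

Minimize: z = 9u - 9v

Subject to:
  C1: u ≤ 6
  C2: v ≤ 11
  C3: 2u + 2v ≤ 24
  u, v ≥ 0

Primal min cᵀx s.t. Ax ≤ b, x ≥ 0  →  Dual max −bᵀy s.t. Aᵀy ≥ −c, y ≥ 0.

Maximize: z = -6y1 - 11y2 - 24y3

Subject to:
  y1 + 2y3 ≥ -9
  y2 + 2y3 ≥ 9
  y1, y2, y3 ≥ 0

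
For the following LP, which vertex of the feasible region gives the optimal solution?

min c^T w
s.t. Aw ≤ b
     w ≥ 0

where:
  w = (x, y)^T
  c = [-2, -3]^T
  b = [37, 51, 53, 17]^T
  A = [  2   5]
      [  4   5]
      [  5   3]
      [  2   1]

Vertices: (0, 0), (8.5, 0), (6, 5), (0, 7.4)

Evaluate the objective at each vertex of the feasible region:
  z(0, 0) = 0
  z(8.5, 0) = -17
  z(6, 5) = -27  ←
  z(0, 7.4) = -22.2
The minimum is at x = 6, y = 5.

(6, 5)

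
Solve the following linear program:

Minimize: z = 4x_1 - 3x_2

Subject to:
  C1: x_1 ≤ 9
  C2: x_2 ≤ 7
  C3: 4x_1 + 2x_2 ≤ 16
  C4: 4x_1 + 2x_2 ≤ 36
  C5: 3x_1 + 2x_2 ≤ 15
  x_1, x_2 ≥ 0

Evaluate the objective at each vertex of the feasible region:
  z(0, 0) = 0
  z(4, 0) = 16
  z(1, 6) = -14
  z(0.3333, 7) = -19.67
  z(0, 7) = -21  ←
The minimum is at x_1 = 0, x_2 = 7.

x_1 = 0, x_2 = 7, z = -21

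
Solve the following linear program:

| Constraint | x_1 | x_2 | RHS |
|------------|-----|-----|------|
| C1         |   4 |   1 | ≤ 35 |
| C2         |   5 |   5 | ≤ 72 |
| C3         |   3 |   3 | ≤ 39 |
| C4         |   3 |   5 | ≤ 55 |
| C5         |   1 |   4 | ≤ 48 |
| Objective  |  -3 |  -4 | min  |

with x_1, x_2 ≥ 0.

Evaluate the objective at each vertex of the feasible region:
  z(0, 0) = 0
  z(8.75, 0) = -26.25
  z(7.333, 5.667) = -44.67
  z(5, 8) = -47  ←
  z(0, 11) = -44
The minimum is at x_1 = 5, x_2 = 8.

x_1 = 5, x_2 = 8, z = -47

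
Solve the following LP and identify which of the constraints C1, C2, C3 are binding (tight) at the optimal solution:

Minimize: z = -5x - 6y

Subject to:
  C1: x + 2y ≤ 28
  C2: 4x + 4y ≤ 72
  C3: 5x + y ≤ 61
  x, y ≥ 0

At x = 8, y = 10, compute slack b - a·x for each constraint:
  C1: 28 − 28 = 0  (binding)
  C2: 72 − 72 = 0  (binding)
  C3: 61 − 50 = 11  (slack)

Optimal: x = 8, y = 10
Binding: C1, C2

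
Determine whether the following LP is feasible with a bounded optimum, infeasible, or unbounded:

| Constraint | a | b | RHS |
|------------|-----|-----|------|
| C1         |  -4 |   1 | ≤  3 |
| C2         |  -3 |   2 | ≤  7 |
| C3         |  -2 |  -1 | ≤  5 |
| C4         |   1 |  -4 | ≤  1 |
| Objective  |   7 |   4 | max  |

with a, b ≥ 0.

Unbounded (objective can increase without bound)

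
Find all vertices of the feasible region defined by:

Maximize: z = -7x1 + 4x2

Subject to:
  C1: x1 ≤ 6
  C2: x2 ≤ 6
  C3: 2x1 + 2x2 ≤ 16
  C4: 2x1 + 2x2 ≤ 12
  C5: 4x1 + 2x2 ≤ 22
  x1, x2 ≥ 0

(0, 0), (5.5, 0), (5, 1), (0, 6)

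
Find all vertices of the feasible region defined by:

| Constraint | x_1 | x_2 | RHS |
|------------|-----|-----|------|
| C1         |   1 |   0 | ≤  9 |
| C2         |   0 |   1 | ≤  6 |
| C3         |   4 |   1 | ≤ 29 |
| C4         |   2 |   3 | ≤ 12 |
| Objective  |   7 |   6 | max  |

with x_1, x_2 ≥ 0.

(0, 0), (6, 0), (0, 4)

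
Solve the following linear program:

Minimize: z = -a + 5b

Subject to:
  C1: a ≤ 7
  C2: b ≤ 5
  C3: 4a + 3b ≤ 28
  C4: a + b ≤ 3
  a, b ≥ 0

Evaluate the objective at each vertex of the feasible region:
  z(0, 0) = 0
  z(3, 0) = -3  ←
  z(0, 3) = 15
The minimum is at a = 3, b = 0.

a = 3, b = 0, z = -3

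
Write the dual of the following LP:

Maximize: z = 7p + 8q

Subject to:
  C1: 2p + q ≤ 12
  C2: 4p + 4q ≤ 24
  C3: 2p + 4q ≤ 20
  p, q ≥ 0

Primal max cᵀx s.t. Ax ≤ b, x ≥ 0  →  Dual min bᵀy s.t. Aᵀy ≥ c, y ≥ 0.

Minimize: z = 12y1 + 24y2 + 20y3

Subject to:
  2y1 + 4y2 + 2y3 ≥ 7
  y1 + 4y2 + 4y3 ≥ 8
  y1, y2, y3 ≥ 0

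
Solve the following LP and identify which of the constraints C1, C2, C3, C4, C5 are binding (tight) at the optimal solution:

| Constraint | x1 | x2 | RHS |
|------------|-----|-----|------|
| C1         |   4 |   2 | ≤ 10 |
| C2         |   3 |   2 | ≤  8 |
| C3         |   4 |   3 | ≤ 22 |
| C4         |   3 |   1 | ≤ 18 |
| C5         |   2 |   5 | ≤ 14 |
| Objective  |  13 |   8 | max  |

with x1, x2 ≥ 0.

At x1 = 2, x2 = 1, compute slack b - a·x for each constraint:
  C1: 10 − 10 = 0  (binding)
  C2: 8 − 8 = 0  (binding)
  C3: 22 − 11 = 11  (slack)
  C4: 18 − 7 = 11  (slack)
  C5: 14 − 9 = 5  (slack)

Optimal: x1 = 2, x2 = 1
Binding: C1, C2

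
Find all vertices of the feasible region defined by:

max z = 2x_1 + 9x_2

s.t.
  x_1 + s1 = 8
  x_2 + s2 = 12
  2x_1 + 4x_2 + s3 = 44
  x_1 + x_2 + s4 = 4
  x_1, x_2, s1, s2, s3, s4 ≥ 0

(0, 0), (4, 0), (0, 4)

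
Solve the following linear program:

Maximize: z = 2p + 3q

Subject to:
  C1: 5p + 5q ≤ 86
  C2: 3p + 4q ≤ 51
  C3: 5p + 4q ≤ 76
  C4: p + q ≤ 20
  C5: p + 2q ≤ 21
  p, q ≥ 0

Evaluate the objective at each vertex of the feasible region:
  z(0, 0) = 0
  z(15.2, 0) = 30.4
  z(12.5, 3.375) = 35.12
  z(9, 6) = 36  ←
  z(0, 10.5) = 31.5
The maximum is at p = 9, q = 6.

p = 9, q = 6, z = 36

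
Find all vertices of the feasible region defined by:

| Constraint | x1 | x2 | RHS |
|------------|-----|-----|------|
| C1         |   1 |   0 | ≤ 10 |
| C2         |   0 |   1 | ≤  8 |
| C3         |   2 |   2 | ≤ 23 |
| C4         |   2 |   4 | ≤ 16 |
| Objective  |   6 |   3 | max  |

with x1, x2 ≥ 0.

(0, 0), (8, 0), (0, 4)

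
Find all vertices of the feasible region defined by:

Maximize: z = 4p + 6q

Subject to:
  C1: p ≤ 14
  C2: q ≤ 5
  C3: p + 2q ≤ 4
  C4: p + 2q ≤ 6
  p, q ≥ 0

(0, 0), (4, 0), (0, 2)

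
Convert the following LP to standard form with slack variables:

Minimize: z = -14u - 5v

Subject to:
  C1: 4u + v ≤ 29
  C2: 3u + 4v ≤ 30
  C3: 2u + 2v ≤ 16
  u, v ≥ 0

min z = -14u - 5v

s.t.
  4u + v + s1 = 29
  3u + 4v + s2 = 30
  2u + 2v + s3 = 16
  u, v, s1, s2, s3 ≥ 0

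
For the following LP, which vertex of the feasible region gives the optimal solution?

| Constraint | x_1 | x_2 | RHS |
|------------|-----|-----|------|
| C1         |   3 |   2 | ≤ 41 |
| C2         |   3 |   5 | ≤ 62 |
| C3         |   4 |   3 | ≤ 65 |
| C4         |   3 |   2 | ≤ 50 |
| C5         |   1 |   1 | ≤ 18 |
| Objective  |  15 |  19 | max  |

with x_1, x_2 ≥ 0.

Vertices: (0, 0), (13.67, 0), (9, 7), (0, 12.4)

Evaluate the objective at each vertex of the feasible region:
  z(0, 0) = 0
  z(13.67, 0) = 205
  z(9, 7) = 268  ←
  z(0, 12.4) = 235.6
The maximum is at x_1 = 9, x_2 = 7.

(9, 7)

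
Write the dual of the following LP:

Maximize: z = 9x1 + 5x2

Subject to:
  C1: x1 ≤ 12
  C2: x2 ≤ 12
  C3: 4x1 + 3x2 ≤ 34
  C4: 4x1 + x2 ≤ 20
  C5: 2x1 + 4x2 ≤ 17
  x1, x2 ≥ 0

Primal max cᵀx s.t. Ax ≤ b, x ≥ 0  →  Dual min bᵀy s.t. Aᵀy ≥ c, y ≥ 0.

Minimize: z = 12y1 + 12y2 + 34y3 + 20y4 + 17y5

Subject to:
  y1 + 4y3 + 4y4 + 2y5 ≥ 9
  y2 + 3y3 + y4 + 4y5 ≥ 5
  y1, y2, y3, y4, y5 ≥ 0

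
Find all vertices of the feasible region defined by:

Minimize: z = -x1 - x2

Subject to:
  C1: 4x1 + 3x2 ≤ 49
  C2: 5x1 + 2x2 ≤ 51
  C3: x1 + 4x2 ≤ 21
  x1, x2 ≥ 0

(0, 0), (10.2, 0), (9, 3), (0, 5.25)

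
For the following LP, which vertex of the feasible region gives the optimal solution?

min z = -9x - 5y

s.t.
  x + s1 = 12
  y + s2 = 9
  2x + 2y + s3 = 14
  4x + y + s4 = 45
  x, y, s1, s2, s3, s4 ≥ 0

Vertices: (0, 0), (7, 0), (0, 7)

Evaluate the objective at each vertex of the feasible region:
  z(0, 0) = 0
  z(7, 0) = -63  ←
  z(0, 7) = -35
The minimum is at x = 7, y = 0.

(7, 0)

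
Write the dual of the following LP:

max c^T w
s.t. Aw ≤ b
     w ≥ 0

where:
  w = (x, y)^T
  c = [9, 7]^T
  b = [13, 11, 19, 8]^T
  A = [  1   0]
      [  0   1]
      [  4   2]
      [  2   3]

Primal max cᵀx s.t. Ax ≤ b, x ≥ 0  →  Dual min bᵀy s.t. Aᵀy ≥ c, y ≥ 0.

Minimize: z = 13y1 + 11y2 + 19y3 + 8y4

Subject to:
  y1 + 4y3 + 2y4 ≥ 9
  y2 + 2y3 + 3y4 ≥ 7
  y1, y2, y3, y4 ≥ 0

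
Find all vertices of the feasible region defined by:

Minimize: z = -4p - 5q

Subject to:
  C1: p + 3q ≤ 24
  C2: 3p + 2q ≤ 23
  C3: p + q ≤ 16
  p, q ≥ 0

(0, 0), (7.667, 0), (3, 7), (0, 8)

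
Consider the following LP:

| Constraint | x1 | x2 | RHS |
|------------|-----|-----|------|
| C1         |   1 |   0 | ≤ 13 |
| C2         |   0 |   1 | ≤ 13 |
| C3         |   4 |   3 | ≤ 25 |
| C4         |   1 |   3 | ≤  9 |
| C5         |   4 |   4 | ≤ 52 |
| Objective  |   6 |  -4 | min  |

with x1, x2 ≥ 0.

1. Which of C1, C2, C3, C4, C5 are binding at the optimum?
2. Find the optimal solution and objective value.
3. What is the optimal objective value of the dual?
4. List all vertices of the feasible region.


1. C4
2. x1 = 0, x2 = 3, z = -12
3. -12
4. (0, 0), (6.25, 0), (5.333, 1.222), (0, 3)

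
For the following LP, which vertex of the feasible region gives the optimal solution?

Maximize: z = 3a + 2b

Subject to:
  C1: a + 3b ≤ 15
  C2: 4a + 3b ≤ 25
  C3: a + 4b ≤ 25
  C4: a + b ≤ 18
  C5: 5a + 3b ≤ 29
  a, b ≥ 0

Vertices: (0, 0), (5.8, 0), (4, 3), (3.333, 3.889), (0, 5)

Evaluate the objective at each vertex of the feasible region:
  z(0, 0) = 0
  z(5.8, 0) = 17.4
  z(4, 3) = 18  ←
  z(3.333, 3.889) = 17.78
  z(0, 5) = 10
The maximum is at a = 4, b = 3.

(4, 3)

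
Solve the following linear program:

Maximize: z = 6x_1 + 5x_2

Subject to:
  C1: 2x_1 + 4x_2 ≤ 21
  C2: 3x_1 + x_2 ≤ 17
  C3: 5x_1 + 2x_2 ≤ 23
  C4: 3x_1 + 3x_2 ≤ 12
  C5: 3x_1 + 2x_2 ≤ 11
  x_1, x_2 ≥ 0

Evaluate the objective at each vertex of the feasible region:
  z(0, 0) = 0
  z(3.667, 0) = 22
  z(3, 1) = 23  ←
  z(0, 4) = 20
The maximum is at x_1 = 3, x_2 = 1.

x_1 = 3, x_2 = 1, z = 23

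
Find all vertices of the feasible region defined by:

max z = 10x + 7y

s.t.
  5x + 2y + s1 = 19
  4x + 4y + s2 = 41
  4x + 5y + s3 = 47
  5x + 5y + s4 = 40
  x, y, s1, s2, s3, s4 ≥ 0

(0, 0), (3.8, 0), (1, 7), (0, 8)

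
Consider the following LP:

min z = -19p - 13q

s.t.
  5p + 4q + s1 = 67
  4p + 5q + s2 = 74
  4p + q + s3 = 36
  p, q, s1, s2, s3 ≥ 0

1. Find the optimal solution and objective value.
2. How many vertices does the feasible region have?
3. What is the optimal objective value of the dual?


1. p = 7, q = 8, z = -237
2. 5
3. -237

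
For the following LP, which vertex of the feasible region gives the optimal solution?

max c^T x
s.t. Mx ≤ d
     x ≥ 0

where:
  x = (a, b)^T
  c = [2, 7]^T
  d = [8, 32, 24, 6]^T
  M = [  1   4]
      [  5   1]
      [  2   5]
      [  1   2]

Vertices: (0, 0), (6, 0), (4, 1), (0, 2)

Evaluate the objective at each vertex of the feasible region:
  z(0, 0) = 0
  z(6, 0) = 12
  z(4, 1) = 15  ←
  z(0, 2) = 14
The maximum is at a = 4, b = 1.

(4, 1)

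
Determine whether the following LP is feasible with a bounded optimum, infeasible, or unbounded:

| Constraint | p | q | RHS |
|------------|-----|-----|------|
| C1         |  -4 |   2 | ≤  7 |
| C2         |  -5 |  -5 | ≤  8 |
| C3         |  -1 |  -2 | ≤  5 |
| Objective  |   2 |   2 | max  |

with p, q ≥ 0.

Unbounded (objective can increase without bound)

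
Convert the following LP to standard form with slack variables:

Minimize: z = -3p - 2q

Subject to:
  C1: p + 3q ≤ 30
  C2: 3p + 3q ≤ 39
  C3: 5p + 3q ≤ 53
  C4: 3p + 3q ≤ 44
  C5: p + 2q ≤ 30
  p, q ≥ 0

min z = -3p - 2q

s.t.
  p + 3q + s1 = 30
  3p + 3q + s2 = 39
  5p + 3q + s3 = 53
  3p + 3q + s4 = 44
  p + 2q + s5 = 30
  p, q, s1, s2, s3, s4, s5 ≥ 0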